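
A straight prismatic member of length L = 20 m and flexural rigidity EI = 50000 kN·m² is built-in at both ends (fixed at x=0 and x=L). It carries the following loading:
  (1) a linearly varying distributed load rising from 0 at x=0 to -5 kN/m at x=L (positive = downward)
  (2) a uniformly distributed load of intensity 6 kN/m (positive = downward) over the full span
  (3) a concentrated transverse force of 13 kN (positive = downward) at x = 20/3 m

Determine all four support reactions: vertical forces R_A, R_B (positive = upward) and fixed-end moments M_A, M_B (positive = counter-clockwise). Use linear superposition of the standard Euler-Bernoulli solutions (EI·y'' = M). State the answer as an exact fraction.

R_A = 1475/27 kN, M_A = 4640/27 kN·m, R_B = 766/27 kN, M_B = -3220/27 kN·m

Load 1 — triangular load w₀=-5 kN/m (0→w₀ over full span):
  R_A = 3w₀L/20 = 3·(-5)·20/20 = -15 kN
  M_A = w₀L²/30 = (-5)·20²/30 = -200/3 kN·m
  R_B = 7w₀L/20 = 7·(-5)·20/20 = -35 kN
  M_B = -w₀L²/20 = -(-5)·20²/20 = 100 kN·m
Load 2 — uniform load w=6 kN/m over full span:
  R_A = wL/2 = 6·20/2 = 60 kN
  M_A = wL²/12 = 6·20²/12 = 200 kN·m
  R_B = wL/2 = 6·20/2 = 60 kN
  M_B = -wL²/12 = -6·20²/12 = -200 kN·m
Load 3 — point force P=13 kN at a=20/3 m (b=L-a=40/3):
  R_A = Pb²(3a+b)/L³ = 13·(40/3)²·(3·(20/3)+(40/3))/20³ = 260/27 kN
  M_A = Pab²/L² = 13·(20/3)·(40/3)²/20² = 1040/27 kN·m
  R_B = Pa²(a+3b)/L³ = 13·(20/3)²·((20/3)+3·(40/3))/20³ = 91/27 kN
  M_B = -Pa²b/L² = -13·(20/3)²·(40/3)/20² = -520/27 kN·m
Superposition: R_A = 1475/27 kN, M_A = 4640/27 kN·m, R_B = 766/27 kN, M_B = -3220/27 kN·m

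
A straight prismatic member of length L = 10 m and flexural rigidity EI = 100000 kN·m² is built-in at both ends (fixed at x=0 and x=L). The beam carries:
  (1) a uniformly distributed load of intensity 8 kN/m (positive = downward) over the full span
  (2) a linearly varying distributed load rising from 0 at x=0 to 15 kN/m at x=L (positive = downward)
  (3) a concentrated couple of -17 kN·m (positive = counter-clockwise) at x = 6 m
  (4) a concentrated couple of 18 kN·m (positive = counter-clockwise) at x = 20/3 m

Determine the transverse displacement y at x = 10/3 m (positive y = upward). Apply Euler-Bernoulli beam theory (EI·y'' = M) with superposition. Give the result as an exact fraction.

Load 1 — uniform load w=8 kN/m over full span:
  y_1 = -wx²(L-x)²/(24EI) = -8·(10/3)²·(10-(10/3))²/(24·100000) = -2/1215 m
Load 2 — triangular load w₀=15 kN/m (0→w₀ over full span):
  y_2 = -w₀x²(L-x)²(x+2L)/(120LEI) = -15·(10/3)²·(10-(10/3))²·((10/3)+2·10)/(120·10·100000) = -7/4860 m
Load 3 — applied couple M₀=-17 kN·m at a=6 m (b=L-a=4):
  y_3 = (R_Ax³/6 - M_Ax²/2)/EI  [x≤a] with R_A=-306/125, M_A=-136/25 = ((-306/125)·(10/3)³/6 - (-136/25)·(10/3)²/2)/100000 = 17/112500 m
Load 4 — applied couple M₀=18 kN·m at a=20/3 m (b=L-a=10/3):
  y_4 = (R_Ax³/6 - M_Ax²/2)/EI  [x≤a] with R_A=12/5, M_A=6 = ((12/5)·(10/3)³/6 - 6·(10/3)²/2)/100000 = -1/5400 m
Superposition: y = Σ y_i = -6319/2025000 m ≈ -0.003120 m

y(10/3) = -6319/2025000 m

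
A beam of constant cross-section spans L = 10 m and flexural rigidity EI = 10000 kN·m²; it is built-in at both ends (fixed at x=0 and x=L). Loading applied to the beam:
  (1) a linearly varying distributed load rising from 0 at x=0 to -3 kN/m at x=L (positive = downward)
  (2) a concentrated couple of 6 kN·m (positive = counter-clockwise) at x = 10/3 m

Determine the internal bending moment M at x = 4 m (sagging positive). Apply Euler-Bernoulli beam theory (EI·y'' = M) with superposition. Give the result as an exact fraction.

M(4) = -38/5 kN·m

Load 1 — triangular load w₀=-3 kN/m (0→w₀ over full span):
  M_1 = 3w₀Lx/20 - w₀L²/30 - w₀x³/(6L) = 3·(-3)·10·4/20 - (-3)·10²/30 - (-3)·4³/(6·10) = -24/5 kN·m
Load 2 — applied couple M₀=6 kN·m at a=10/3 m (b=L-a=20/3):
  M_2 = R_Ax - M_A - M₀  [x>a] with R_A=4/5, M_A=0 = (4/5)·4 - 0 - 6 = -14/5 kN·m
Superposition: M = Σ M_i = -38/5 kN·m ≈ -7.600000 kN·m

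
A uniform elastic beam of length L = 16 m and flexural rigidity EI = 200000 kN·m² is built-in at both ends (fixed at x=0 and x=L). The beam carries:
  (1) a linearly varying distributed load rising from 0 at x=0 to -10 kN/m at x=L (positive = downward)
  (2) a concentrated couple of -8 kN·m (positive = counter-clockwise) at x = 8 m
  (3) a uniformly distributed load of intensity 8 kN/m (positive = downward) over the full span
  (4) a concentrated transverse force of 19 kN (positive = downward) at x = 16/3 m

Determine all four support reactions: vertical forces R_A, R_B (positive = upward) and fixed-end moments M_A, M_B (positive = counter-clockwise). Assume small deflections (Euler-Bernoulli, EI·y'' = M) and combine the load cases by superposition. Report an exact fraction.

R_A = 5759/108 kN, M_A = 3466/27 kN·m, R_B = 1477/108 kN, M_B = -1814/27 kN·m

Load 1 — triangular load w₀=-10 kN/m (0→w₀ over full span):
  R_A = 3w₀L/20 = 3·(-10)·16/20 = -24 kN
  M_A = w₀L²/30 = (-10)·16²/30 = -256/3 kN·m
  R_B = 7w₀L/20 = 7·(-10)·16/20 = -56 kN
  M_B = -w₀L²/20 = -(-10)·16²/20 = 128 kN·m
Load 2 — applied couple M₀=-8 kN·m at a=8 m (b=L-a=8):
  R_A = 6M₀ab/L³ = 6·(-8)·8·8/16³ = -3/4 kN
  M_A = M₀b(2a-b)/L² = (-8)·8·(2·8-8)/16² = -2 kN·m
  R_B = -6M₀ab/L³ = -6·(-8)·8·8/16³ = 3/4 kN
  M_B = M₀a(2b-a)/L² = (-8)·8·(2·8-8)/16² = -2 kN·m
Load 3 — uniform load w=8 kN/m over full span:
  R_A = wL/2 = 8·16/2 = 64 kN
  M_A = wL²/12 = 8·16²/12 = 512/3 kN·m
  R_B = wL/2 = 8·16/2 = 64 kN
  M_B = -wL²/12 = -8·16²/12 = -512/3 kN·m
Load 4 — point force P=19 kN at a=16/3 m (b=L-a=32/3):
  R_A = Pb²(3a+b)/L³ = 19·(32/3)²·(3·(16/3)+(32/3))/16³ = 380/27 kN
  M_A = Pab²/L² = 19·(16/3)·(32/3)²/16² = 1216/27 kN·m
  R_B = Pa²(a+3b)/L³ = 19·(16/3)²·((16/3)+3·(32/3))/16³ = 133/27 kN
  M_B = -Pa²b/L² = -19·(16/3)²·(32/3)/16² = -608/27 kN·m
Superposition: R_A = 5759/108 kN, M_A = 3466/27 kN·m, R_B = 1477/108 kN, M_B = -1814/27 kN·m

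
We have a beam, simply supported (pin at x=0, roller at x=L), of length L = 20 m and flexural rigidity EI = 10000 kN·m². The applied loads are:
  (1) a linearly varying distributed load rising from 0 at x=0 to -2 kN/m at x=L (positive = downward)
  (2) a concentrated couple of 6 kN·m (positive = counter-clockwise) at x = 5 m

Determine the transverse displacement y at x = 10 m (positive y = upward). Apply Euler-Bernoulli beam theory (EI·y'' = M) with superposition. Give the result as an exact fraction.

Load 1 — triangular load w₀=-2 kN/m (0→w₀ over full span):
  y_1 = -w₀x(7L⁴-10L²x²+3x⁴)/(360LEI) = -(-2)·10·(7·20⁴-10·20²·10²+3·10⁴)/(360·20·10000) = 5/24 m
Load 2 — applied couple M₀=6 kN·m at a=5 m (b=L-a=15):
  y_2 = (M₀x³/(6L)-M₀(x-a)²/2+C₁x)/EI  [x>a] with C₁=M₀(3b²-L²)/(6L)=55/4 = (6·10³/(6·20)-6·(10-5)²/2+(55/4)·10)/10000 = 9/800 m
Superposition: y = Σ y_i = 527/2400 m ≈ 0.219583 m

y(10) = 527/2400 m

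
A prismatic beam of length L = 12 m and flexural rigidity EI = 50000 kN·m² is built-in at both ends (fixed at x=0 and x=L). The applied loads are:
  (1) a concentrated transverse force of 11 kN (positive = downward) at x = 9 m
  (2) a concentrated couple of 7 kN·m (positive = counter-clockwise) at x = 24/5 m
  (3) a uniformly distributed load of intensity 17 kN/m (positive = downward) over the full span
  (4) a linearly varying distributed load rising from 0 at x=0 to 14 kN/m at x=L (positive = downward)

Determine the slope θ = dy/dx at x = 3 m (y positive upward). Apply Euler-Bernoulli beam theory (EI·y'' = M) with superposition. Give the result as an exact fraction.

Load 1 — point force P=11 kN at a=9 m (b=L-a=3):
  θ_1 = -Pb²x(2aL-(3a+b)x)/(2L³EI)  [x≤a] = -11·3²·3·(2·9·12-(3·9+3)·3)/(2·12³·50000) = -693/3200000 rad
Load 2 — applied couple M₀=7 kN·m at a=24/5 m (b=L-a=36/5):
  θ_2 = (R_Ax²/2 - M_Ax)/EI  [x≤a] with R_A=21/25, M_A=21/25 = ((21/25)·3²/2 - (21/25)·3)/50000 = 63/2500000 rad
Load 3 — uniform load w=17 kN/m over full span:
  θ_3 = -wx(L-x)(L-2x)/(12EI) = -17·3·(12-3)·(12-2·3)/(12·50000) = -459/100000 rad
Load 4 — triangular load w₀=14 kN/m (0→w₀ over full span):
  θ_4 = -w₀(2x(L-x)(L-2x)(x+2L)+x²(L-x)²)/(120LEI) = -14·(2·3·(12-3)·(12-2·3)·(3+2·12)+3²·(12-3)²)/(120·12·50000) = -7371/4000000 rad
Superposition: θ = Σ θ_i = -529929/80000000 rad ≈ -0.006624 rad

θ(3) = -529929/80000000 rad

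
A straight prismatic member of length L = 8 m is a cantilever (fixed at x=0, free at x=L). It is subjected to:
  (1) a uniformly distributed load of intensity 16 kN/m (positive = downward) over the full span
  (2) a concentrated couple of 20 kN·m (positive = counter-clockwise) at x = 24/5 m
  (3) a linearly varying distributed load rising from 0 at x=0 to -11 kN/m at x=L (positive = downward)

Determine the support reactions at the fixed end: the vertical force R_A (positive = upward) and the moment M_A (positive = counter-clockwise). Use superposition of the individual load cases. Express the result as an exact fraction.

Load 1 — uniform load w=16 kN/m over full span:
  R_A = wL = 16·8 = 128 kN
  M_A = wL²/2 = 16·8²/2 = 512 kN·m
Load 2 — applied couple M₀=20 kN·m at a=24/5 m (b=L-a=16/5):
  R_A = 0 kN
  M_A = -M₀ = -20 kN·m
Load 3 — triangular load w₀=-11 kN/m (0→w₀ over full span):
  R_A = w₀L/2 = (-11)·8/2 = -44 kN
  M_A = w₀L²/3 = (-11)·8²/3 = -704/3 kN·m
Superposition: R_A = 84 kN, M_A = 772/3 kN·m

R_A = 84 kN, M_A = 772/3 kN·m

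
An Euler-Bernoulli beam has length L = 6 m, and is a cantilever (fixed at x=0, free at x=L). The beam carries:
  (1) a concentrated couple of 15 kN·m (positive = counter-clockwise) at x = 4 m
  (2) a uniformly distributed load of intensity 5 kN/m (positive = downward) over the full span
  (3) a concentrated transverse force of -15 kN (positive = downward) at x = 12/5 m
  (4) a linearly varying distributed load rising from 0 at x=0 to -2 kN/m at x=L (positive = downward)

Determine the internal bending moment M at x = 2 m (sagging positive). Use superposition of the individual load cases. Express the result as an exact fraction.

M(2) = -59/9 kN·m

Load 1 — applied couple M₀=15 kN·m at a=4 m (b=L-a=2):
  M_1 = M₀  [x≤a] = 15 = 15 kN·m
Load 2 — uniform load w=5 kN/m over full span:
  M_2 = -w(L-x)²/2 = -5·(6-2)²/2 = -40 kN·m
Load 3 — point force P=-15 kN at a=12/5 m (b=L-a=18/5):
  M_3 = -P(a-x)  [x≤a] = -(-15)·((12/5)-2) = 6 kN·m
Load 4 — triangular load w₀=-2 kN/m (0→w₀ over full span):
  M_4 = w₀Lx/2 - w₀L²/3 - w₀x³/(6L) = (-2)·6·2/2 - (-2)·6²/3 - (-2)·2³/(6·6) = 112/9 kN·m
Superposition: M = Σ M_i = -59/9 kN·m ≈ -6.555556 kN·m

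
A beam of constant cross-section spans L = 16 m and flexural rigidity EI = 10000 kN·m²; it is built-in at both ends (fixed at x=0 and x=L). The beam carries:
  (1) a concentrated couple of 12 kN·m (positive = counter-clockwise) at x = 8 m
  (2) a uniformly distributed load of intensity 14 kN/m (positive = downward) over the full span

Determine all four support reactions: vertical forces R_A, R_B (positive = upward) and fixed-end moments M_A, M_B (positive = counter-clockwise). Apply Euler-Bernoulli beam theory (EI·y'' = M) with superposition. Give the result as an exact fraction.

Load 1 — applied couple M₀=12 kN·m at a=8 m (b=L-a=8):
  R_A = 6M₀ab/L³ = 6·12·8·8/16³ = 9/8 kN
  M_A = M₀b(2a-b)/L² = 12·8·(2·8-8)/16² = 3 kN·m
  R_B = -6M₀ab/L³ = -6·12·8·8/16³ = -9/8 kN
  M_B = M₀a(2b-a)/L² = 12·8·(2·8-8)/16² = 3 kN·m
Load 2 — uniform load w=14 kN/m over full span:
  R_A = wL/2 = 14·16/2 = 112 kN
  M_A = wL²/12 = 14·16²/12 = 896/3 kN·m
  R_B = wL/2 = 14·16/2 = 112 kN
  M_B = -wL²/12 = -14·16²/12 = -896/3 kN·m
Superposition: R_A = 905/8 kN, M_A = 905/3 kN·m, R_B = 887/8 kN, M_B = -887/3 kN·m

R_A = 905/8 kN, M_A = 905/3 kN·m, R_B = 887/8 kN, M_B = -887/3 kN·m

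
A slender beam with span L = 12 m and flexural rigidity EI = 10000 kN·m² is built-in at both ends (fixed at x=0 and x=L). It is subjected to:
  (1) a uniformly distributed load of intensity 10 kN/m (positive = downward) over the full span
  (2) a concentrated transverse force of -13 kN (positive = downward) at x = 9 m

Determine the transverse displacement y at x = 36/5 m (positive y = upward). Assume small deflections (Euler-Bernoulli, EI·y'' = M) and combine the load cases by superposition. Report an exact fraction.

y(36/5) = -108621/2500000 m

Load 1 — uniform load w=10 kN/m over full span:
  y_1 = -wx²(L-x)²/(24EI) = -10·(36/5)²·(12-(36/5))²/(24·10000) = -3888/78125 m
Load 2 — point force P=-13 kN at a=9 m (b=L-a=3):
  y_2 = -Pb²x²(3aL-(3a+b)x)/(6L³EI)  [x≤a] = -(-13)·3²·(36/5)²·(3·9·12-(3·9+3)·(36/5))/(6·12³·10000) = 3159/500000 m
Superposition: y = Σ y_i = -108621/2500000 m ≈ -0.043448 m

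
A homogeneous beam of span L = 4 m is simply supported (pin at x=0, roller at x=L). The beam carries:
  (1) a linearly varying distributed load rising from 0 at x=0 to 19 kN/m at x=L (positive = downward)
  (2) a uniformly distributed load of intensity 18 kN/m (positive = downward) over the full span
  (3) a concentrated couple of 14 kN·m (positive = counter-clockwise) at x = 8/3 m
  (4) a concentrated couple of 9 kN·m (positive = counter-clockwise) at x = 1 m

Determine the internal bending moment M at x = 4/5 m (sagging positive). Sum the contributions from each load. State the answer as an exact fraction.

M(4/5) = 4671/125 kN·m

Load 1 — triangular load w₀=19 kN/m (0→w₀ over full span):
  M_1 = w₀Lx/6 - w₀x³/(6L) = 19·4·(4/5)/6 - 19·(4/5)³/(6·4) = 1216/125 kN·m
Load 2 — uniform load w=18 kN/m over full span:
  M_2 = wx(L-x)/2 = 18·(4/5)·(4-(4/5))/2 = 576/25 kN·m
Load 3 — applied couple M₀=14 kN·m at a=8/3 m (b=L-a=4/3):
  M_3 = M₀x/L  [x≤a] = 14·(4/5)/4 = 14/5 kN·m
Load 4 — applied couple M₀=9 kN·m at a=1 m (b=L-a=3):
  M_4 = M₀x/L  [x≤a] = 9·(4/5)/4 = 9/5 kN·m
Superposition: M = Σ M_i = 4671/125 kN·m ≈ 37.368000 kN·m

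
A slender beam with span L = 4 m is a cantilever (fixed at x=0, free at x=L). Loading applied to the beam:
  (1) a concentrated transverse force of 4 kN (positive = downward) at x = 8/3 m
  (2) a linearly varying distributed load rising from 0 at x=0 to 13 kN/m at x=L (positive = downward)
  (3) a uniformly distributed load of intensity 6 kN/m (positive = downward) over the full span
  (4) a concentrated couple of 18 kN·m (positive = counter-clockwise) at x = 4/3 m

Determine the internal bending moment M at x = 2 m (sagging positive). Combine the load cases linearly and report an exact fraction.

Load 1 — point force P=4 kN at a=8/3 m (b=L-a=4/3):
  M_1 = -P(a-x)  [x≤a] = -4·((8/3)-2) = -8/3 kN·m
Load 2 — triangular load w₀=13 kN/m (0→w₀ over full span):
  M_2 = w₀Lx/2 - w₀L²/3 - w₀x³/(6L) = 13·4·2/2 - 13·4²/3 - 13·2³/(6·4) = -65/3 kN·m
Load 3 — uniform load w=6 kN/m over full span:
  M_3 = -w(L-x)²/2 = -6·(4-2)²/2 = -12 kN·m
Load 4 — applied couple M₀=18 kN·m at a=4/3 m (b=L-a=8/3):
  M_4 = 0  [x>a] = 0 kN·m
Superposition: M = Σ M_i = -109/3 kN·m ≈ -36.333333 kN·m

M(2) = -109/3 kN·m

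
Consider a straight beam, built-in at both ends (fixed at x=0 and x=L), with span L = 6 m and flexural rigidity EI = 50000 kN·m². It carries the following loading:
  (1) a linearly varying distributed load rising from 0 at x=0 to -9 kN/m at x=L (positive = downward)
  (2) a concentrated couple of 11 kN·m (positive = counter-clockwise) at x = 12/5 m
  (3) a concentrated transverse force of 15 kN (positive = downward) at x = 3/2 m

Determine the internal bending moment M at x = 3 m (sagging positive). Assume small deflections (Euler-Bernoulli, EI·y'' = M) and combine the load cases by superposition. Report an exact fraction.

M(3) = -667/80 kN·m

Load 1 — triangular load w₀=-9 kN/m (0→w₀ over full span):
  M_1 = 3w₀Lx/20 - w₀L²/30 - w₀x³/(6L) = 3·(-9)·6·3/20 - (-9)·6²/30 - (-9)·3³/(6·6) = -27/4 kN·m
Load 2 — applied couple M₀=11 kN·m at a=12/5 m (b=L-a=18/5):
  M_2 = R_Ax - M_A - M₀  [x>a] with R_A=66/25, M_A=33/25 = (66/25)·3 - (33/25) - 11 = -22/5 kN·m
Load 3 — point force P=15 kN at a=3/2 m (b=L-a=9/2):
  M_3 = Pa²(a+3b)(L-x)/L³ - Pa²b/L²  [x>a] = 15·(3/2)²·((3/2)+3·(9/2))·(6-3)/6³ - 15·(3/2)²·(9/2)/6² = 45/16 kN·m
Superposition: M = Σ M_i = -667/80 kN·m ≈ -8.337500 kN·m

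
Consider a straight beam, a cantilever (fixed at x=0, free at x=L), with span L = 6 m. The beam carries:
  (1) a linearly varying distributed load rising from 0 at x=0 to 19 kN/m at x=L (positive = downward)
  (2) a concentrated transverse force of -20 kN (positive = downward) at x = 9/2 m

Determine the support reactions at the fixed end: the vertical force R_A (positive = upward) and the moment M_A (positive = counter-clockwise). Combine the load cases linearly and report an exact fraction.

Load 1 — triangular load w₀=19 kN/m (0→w₀ over full span):
  R_A = w₀L/2 = 19·6/2 = 57 kN
  M_A = w₀L²/3 = 19·6²/3 = 228 kN·m
Load 2 — point force P=-20 kN at a=9/2 m (b=L-a=3/2):
  R_A = P = (-20) = -20 kN
  M_A = Pa = (-20)·(9/2) = -90 kN·m
Superposition: R_A = 37 kN, M_A = 138 kN·m

R_A = 37 kN, M_A = 138 kN·m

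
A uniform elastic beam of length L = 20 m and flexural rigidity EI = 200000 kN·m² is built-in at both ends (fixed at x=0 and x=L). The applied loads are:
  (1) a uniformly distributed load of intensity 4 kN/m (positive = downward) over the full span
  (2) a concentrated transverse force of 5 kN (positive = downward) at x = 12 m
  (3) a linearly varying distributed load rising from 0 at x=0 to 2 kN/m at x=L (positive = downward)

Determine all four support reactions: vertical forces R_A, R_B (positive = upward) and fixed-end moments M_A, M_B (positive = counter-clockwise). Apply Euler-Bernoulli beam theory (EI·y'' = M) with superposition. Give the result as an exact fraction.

R_A = 1194/25 kN, M_A = 848/5 kN·m, R_B = 1431/25 kN, M_B = -2816/15 kN·m

Load 1 — uniform load w=4 kN/m over full span:
  R_A = wL/2 = 4·20/2 = 40 kN
  M_A = wL²/12 = 4·20²/12 = 400/3 kN·m
  R_B = wL/2 = 4·20/2 = 40 kN
  M_B = -wL²/12 = -4·20²/12 = -400/3 kN·m
Load 2 — point force P=5 kN at a=12 m (b=L-a=8):
  R_A = Pb²(3a+b)/L³ = 5·8²·(3·12+8)/20³ = 44/25 kN
  M_A = Pab²/L² = 5·12·8²/20² = 48/5 kN·m
  R_B = Pa²(a+3b)/L³ = 5·12²·(12+3·8)/20³ = 81/25 kN
  M_B = -Pa²b/L² = -5·12²·8/20² = -72/5 kN·m
Load 3 — triangular load w₀=2 kN/m (0→w₀ over full span):
  R_A = 3w₀L/20 = 3·2·20/20 = 6 kN
  M_A = w₀L²/30 = 2·20²/30 = 80/3 kN·m
  R_B = 7w₀L/20 = 7·2·20/20 = 14 kN
  M_B = -w₀L²/20 = -2·20²/20 = -40 kN·m
Superposition: R_A = 1194/25 kN, M_A = 848/5 kN·m, R_B = 1431/25 kN, M_B = -2816/15 kN·m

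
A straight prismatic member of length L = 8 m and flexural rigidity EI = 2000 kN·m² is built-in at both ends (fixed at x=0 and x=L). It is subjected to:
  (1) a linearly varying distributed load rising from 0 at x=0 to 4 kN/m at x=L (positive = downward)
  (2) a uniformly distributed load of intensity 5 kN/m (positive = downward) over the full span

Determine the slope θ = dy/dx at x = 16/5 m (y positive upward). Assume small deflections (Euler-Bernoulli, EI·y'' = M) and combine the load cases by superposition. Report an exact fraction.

θ(16/5) = -592/78125 rad

Load 1 — triangular load w₀=4 kN/m (0→w₀ over full span):
  θ_1 = -w₀(2x(L-x)(L-2x)(x+2L)+x²(L-x)²)/(120LEI) = -4·(2·(16/5)·(8-(16/5))·(8-2·(16/5))·((16/5)+2·8)+(16/5)²·(8-(16/5))²)/(120·8·2000) = -192/78125 rad
Load 2 — uniform load w=5 kN/m over full span:
  θ_2 = -wx(L-x)(L-2x)/(12EI) = -5·(16/5)·(8-(16/5))·(8-2·(16/5))/(12·2000) = -16/3125 rad
Superposition: θ = Σ θ_i = -592/78125 rad ≈ -0.007578 rad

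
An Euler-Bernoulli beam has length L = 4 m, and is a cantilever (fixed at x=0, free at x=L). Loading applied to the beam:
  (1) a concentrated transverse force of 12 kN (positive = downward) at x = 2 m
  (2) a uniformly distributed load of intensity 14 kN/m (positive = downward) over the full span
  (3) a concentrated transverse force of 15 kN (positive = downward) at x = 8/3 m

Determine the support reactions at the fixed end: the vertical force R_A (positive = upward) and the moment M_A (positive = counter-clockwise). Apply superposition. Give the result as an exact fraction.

R_A = 83 kN, M_A = 176 kN·m

Load 1 — point force P=12 kN at a=2 m (b=L-a=2):
  R_A = P = 12 kN
  M_A = Pa = 12·2 = 24 kN·m
Load 2 — uniform load w=14 kN/m over full span:
  R_A = wL = 14·4 = 56 kN
  M_A = wL²/2 = 14·4²/2 = 112 kN·m
Load 3 — point force P=15 kN at a=8/3 m (b=L-a=4/3):
  R_A = P = 15 kN
  M_A = Pa = 15·(8/3) = 40 kN·m
Superposition: R_A = 83 kN, M_A = 176 kN·m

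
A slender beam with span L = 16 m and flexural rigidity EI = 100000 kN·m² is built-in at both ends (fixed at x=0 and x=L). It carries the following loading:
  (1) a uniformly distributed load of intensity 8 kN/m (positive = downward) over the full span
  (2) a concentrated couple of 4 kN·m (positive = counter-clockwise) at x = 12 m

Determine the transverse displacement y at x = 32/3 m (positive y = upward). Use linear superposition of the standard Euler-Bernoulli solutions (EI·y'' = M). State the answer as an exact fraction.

y(32/3) = -332/30375 m

Load 1 — uniform load w=8 kN/m over full span:
  y_1 = -wx²(L-x)²/(24EI) = -8·(32/3)²·(16-(32/3))²/(24·100000) = -8192/759375 m
Load 2 — applied couple M₀=4 kN·m at a=12 m (b=L-a=4):
  y_2 = (R_Ax³/6 - M_Ax²/2)/EI  [x≤a] with R_A=9/32, M_A=5/4 = ((9/32)·(32/3)³/6 - (5/4)·(32/3)²/2)/100000 = -4/28125 m
Superposition: y = Σ y_i = -332/30375 m ≈ -0.010930 m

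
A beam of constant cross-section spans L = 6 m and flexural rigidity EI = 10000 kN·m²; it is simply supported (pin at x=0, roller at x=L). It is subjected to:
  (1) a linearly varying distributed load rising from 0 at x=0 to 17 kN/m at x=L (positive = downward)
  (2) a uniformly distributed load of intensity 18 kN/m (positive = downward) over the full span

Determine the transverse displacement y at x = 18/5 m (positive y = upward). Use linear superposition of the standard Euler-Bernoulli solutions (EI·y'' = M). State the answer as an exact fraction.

Load 1 — triangular load w₀=17 kN/m (0→w₀ over full span):
  y_1 = -w₀x(7L⁴-10L²x²+3x⁴)/(360LEI) = -17·(18/5)·(7·6⁴-10·6²·(18/5)²+3·(18/5)⁴)/(360·6·10000) = -135864/9765625 m
Load 2 — uniform load w=18 kN/m over full span:
  y_2 = -wx(L³-2Lx²+x³)/(24EI) = -18·(18/5)·(6³-2·6·(18/5)²+(18/5)³)/(24·10000) = -22599/781250 m
Superposition: y = Σ y_i = -836703/19531250 m ≈ -0.042839 m

y(18/5) = -836703/19531250 m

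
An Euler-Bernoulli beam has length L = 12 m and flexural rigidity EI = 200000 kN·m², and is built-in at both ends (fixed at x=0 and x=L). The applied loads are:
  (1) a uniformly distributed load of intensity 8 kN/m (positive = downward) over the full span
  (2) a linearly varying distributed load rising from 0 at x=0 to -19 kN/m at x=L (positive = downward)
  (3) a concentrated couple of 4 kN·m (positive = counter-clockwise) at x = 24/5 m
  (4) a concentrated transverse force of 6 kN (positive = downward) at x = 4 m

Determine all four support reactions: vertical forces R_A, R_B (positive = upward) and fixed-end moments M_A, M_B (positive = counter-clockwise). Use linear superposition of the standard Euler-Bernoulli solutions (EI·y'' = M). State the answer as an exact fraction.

R_A = 4213/225 kN, M_A = 1196/75 kN·m, R_B = -6913/225 kN, M_B = 2756/75 kN·m

Load 1 — uniform load w=8 kN/m over full span:
  R_A = wL/2 = 8·12/2 = 48 kN
  M_A = wL²/12 = 8·12²/12 = 96 kN·m
  R_B = wL/2 = 8·12/2 = 48 kN
  M_B = -wL²/12 = -8·12²/12 = -96 kN·m
Load 2 — triangular load w₀=-19 kN/m (0→w₀ over full span):
  R_A = 3w₀L/20 = 3·(-19)·12/20 = -171/5 kN
  M_A = w₀L²/30 = (-19)·12²/30 = -456/5 kN·m
  R_B = 7w₀L/20 = 7·(-19)·12/20 = -399/5 kN
  M_B = -w₀L²/20 = -(-19)·12²/20 = 684/5 kN·m
Load 3 — applied couple M₀=4 kN·m at a=24/5 m (b=L-a=36/5):
  R_A = 6M₀ab/L³ = 6·4·(24/5)·(36/5)/12³ = 12/25 kN
  M_A = M₀b(2a-b)/L² = 4·(36/5)·(2·(24/5)-(36/5))/12² = 12/25 kN·m
  R_B = -6M₀ab/L³ = -6·4·(24/5)·(36/5)/12³ = -12/25 kN
  M_B = M₀a(2b-a)/L² = 4·(24/5)·(2·(36/5)-(24/5))/12² = 32/25 kN·m
Load 4 — point force P=6 kN at a=4 m (b=L-a=8):
  R_A = Pb²(3a+b)/L³ = 6·8²·(3·4+8)/12³ = 40/9 kN
  M_A = Pab²/L² = 6·4·8²/12² = 32/3 kN·m
  R_B = Pa²(a+3b)/L³ = 6·4²·(4+3·8)/12³ = 14/9 kN
  M_B = -Pa²b/L² = -6·4²·8/12² = -16/3 kN·m
Superposition: R_A = 4213/225 kN, M_A = 1196/75 kN·m, R_B = -6913/225 kN, M_B = 2756/75 kN·m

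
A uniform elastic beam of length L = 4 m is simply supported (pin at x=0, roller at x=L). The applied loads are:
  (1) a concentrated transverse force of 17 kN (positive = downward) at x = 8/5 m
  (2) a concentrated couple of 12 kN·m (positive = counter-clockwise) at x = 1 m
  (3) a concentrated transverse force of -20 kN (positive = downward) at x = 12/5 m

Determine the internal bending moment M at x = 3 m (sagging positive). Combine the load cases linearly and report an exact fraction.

Load 1 — point force P=17 kN at a=8/5 m (b=L-a=12/5):
  M_1 = Pa(L-x)/L  [x>a] = 17·(8/5)·(4-3)/4 = 34/5 kN·m
Load 2 — applied couple M₀=12 kN·m at a=1 m (b=L-a=3):
  M_2 = M₀x/L - M₀  [x>a] = 12·3/4 - 12 = -3 kN·m
Load 3 — point force P=-20 kN at a=12/5 m (b=L-a=8/5):
  M_3 = Pa(L-x)/L  [x>a] = (-20)·(12/5)·(4-3)/4 = -12 kN·m
Superposition: M = Σ M_i = -41/5 kN·m ≈ -8.200000 kN·m

M(3) = -41/5 kN·m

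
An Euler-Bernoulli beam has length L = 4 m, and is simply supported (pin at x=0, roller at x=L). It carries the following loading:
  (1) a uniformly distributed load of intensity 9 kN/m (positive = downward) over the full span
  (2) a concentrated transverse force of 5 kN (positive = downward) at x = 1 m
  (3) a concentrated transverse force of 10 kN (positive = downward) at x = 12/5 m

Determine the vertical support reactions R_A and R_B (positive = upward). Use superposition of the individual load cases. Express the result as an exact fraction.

Load 1 — uniform load w=9 kN/m over full span:
  R_A = wL/2 = 9·4/2 = 18 kN
  R_B = wL/2 = 9·4/2 = 18 kN
Load 2 — point force P=5 kN at a=1 m (b=L-a=3):
  R_A = Pb/L = 5·3/4 = 15/4 kN
  R_B = Pa/L = 5·1/4 = 5/4 kN
Load 3 — point force P=10 kN at a=12/5 m (b=L-a=8/5):
  R_A = Pb/L = 10·(8/5)/4 = 4 kN
  R_B = Pa/L = 10·(12/5)/4 = 6 kN
Superposition: R_A = 103/4 kN, R_B = 101/4 kN

R_A = 103/4 kN, R_B = 101/4 kN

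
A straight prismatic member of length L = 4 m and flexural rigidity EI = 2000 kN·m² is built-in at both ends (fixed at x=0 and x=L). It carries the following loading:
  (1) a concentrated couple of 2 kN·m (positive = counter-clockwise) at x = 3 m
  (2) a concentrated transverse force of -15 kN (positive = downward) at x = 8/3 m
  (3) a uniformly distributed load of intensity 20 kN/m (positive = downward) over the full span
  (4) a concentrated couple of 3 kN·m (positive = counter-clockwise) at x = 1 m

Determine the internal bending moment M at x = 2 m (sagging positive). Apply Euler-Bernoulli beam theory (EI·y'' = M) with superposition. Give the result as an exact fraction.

M(2) = 39/4 kN·m

Load 1 — applied couple M₀=2 kN·m at a=3 m (b=L-a=1):
  M_1 = R_Ax - M_A  [x≤a] with R_A=9/16, M_A=5/8 = (9/16)·2 - (5/8) = 1/2 kN·m
Load 2 — point force P=-15 kN at a=8/3 m (b=L-a=4/3):
  M_2 = Pb²(3a+b)x/L³ - Pab²/L²  [x≤a] = (-15)·(4/3)²·(3·(8/3)+(4/3))·2/4³ - (-15)·(8/3)·(4/3)²/4² = -10/3 kN·m
Load 3 — uniform load w=20 kN/m over full span:
  M_3 = wLx/2 - wL²/12 - wx²/2 = 20·4·2/2 - 20·4²/12 - 20·2²/2 = 40/3 kN·m
Load 4 — applied couple M₀=3 kN·m at a=1 m (b=L-a=3):
  M_4 = R_Ax - M_A - M₀  [x>a] with R_A=27/32, M_A=-9/16 = (27/32)·2 - (-9/16) - 3 = -3/4 kN·m
Superposition: M = Σ M_i = 39/4 kN·m ≈ 9.750000 kN·m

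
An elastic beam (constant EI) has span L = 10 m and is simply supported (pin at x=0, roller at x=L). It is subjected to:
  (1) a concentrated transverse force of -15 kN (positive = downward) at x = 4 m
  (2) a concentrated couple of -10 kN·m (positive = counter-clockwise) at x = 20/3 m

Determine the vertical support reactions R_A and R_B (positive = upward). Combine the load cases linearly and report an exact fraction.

Load 1 — point force P=-15 kN at a=4 m (b=L-a=6):
  R_A = Pb/L = (-15)·6/10 = -9 kN
  R_B = Pa/L = (-15)·4/10 = -6 kN
Load 2 — applied couple M₀=-10 kN·m at a=20/3 m (b=L-a=10/3):
  R_A = M₀/L = (-10)/10 = -1 kN
  R_B = -M₀/L = -(-10)/10 = 1 kN
Superposition: R_A = -10 kN, R_B = -5 kN

R_A = -10 kN, R_B = -5 kN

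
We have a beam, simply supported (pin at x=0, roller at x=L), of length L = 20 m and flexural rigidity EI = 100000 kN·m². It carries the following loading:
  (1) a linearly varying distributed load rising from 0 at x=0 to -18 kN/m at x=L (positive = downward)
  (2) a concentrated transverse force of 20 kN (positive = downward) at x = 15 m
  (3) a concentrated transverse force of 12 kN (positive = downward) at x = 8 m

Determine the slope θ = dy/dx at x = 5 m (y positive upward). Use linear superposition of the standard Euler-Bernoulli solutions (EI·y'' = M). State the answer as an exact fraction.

Load 1 — triangular load w₀=-18 kN/m (0→w₀ over full span):
  θ_1 = -w₀(7L⁴-30L²x²+15x⁴)/(360LEI) = -(-18)·(7·20⁴-30·20²·5²+15·5⁴)/(360·20·100000) = 1327/64000 rad
Load 2 — point force P=20 kN at a=15 m (b=L-a=5):
  θ_2 = -Pb(L²-b²-3x²)/(6LEI)  [x≤a] = -20·5·(20²-5²-3·5²)/(6·20·100000) = -1/400 rad
Load 3 — point force P=12 kN at a=8 m (b=L-a=12):
  θ_3 = -Pb(L²-b²-3x²)/(6LEI)  [x≤a] = -12·12·(20²-12²-3·5²)/(6·20·100000) = -543/250000 rad
Superposition: θ = Σ θ_i = 128499/8000000 rad ≈ 0.016062 rad

θ(5) = 128499/8000000 rad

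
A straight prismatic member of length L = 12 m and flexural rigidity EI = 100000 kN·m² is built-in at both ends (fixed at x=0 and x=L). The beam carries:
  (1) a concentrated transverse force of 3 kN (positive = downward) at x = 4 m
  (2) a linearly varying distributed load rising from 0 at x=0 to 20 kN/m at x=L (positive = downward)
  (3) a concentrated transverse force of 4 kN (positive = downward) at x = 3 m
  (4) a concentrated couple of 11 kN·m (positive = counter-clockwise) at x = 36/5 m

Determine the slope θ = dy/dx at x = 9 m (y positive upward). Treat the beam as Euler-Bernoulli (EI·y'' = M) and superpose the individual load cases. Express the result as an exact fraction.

Load 1 — point force P=3 kN at a=4 m (b=L-a=8):
  θ_1 = Pa²(L-x)(2bL-(3b+a)(L-x))/(2L³EI)  [x>a] = 3·4²·(12-9)·(2·8·12-(3·8+4)·(12-9))/(2·12³·100000) = 9/200000 rad
Load 2 — triangular load w₀=20 kN/m (0→w₀ over full span):
  θ_2 = -w₀(2x(L-x)(L-2x)(x+2L)+x²(L-x)²)/(120LEI) = -20·(2·9·(12-9)·(12-2·9)·(9+2·12)+9²·(12-9)²)/(120·12·100000) = 1107/800000 rad
Load 3 — point force P=4 kN at a=3 m (b=L-a=9):
  θ_3 = Pa²(L-x)(2bL-(3b+a)(L-x))/(2L³EI)  [x>a] = 4·3²·(12-9)·(2·9·12-(3·9+3)·(12-9))/(2·12³·100000) = 63/1600000 rad
Load 4 — applied couple M₀=11 kN·m at a=36/5 m (b=L-a=24/5):
  θ_4 = (R_Ax²/2 - M_Ax - M₀(x-a))/EI  [x>a] with R_A=33/25, M_A=88/25 = ((33/25)·9²/2 - (88/25)·9 - 11·(9-(36/5)))/100000 = 99/5000000 rad
Superposition: θ = Σ θ_i = 59517/40000000 rad ≈ 0.001488 rad

θ(9) = 59517/40000000 rad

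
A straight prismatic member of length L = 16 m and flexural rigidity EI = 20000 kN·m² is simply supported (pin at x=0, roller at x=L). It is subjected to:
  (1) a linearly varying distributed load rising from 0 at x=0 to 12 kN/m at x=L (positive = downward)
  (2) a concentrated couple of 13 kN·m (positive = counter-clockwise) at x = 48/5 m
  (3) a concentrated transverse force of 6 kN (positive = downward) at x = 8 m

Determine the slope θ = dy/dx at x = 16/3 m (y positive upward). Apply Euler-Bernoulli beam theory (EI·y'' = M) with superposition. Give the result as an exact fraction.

θ(16/3) = -74129/2531250 rad

Load 1 — triangular load w₀=12 kN/m (0→w₀ over full span):
  θ_1 = -w₀(7L⁴-30L²x²+15x⁴)/(360LEI) = -12·(7·16⁴-30·16²·(16/3)²+15·(16/3)⁴)/(360·16·20000) = -6656/253125 rad
Load 2 — applied couple M₀=13 kN·m at a=48/5 m (b=L-a=32/5):
  θ_2 = (M₀x²/(2L)+C₁)/EI  [x≤a] with C₁=M₀(3b²-L²)/(6L)=-1352/75 = (13·(16/3)²/(2·16)+(-1352/75))/20000 = -91/281250 rad
Load 3 — point force P=6 kN at a=8 m (b=L-a=8):
  θ_3 = -Pb(L²-b²-3x²)/(6LEI)  [x≤a] = -6·8·(16²-8²-3·(16/3)²)/(6·16·20000) = -1/375 rad
Superposition: θ = Σ θ_i = -74129/2531250 rad ≈ -0.029286 rad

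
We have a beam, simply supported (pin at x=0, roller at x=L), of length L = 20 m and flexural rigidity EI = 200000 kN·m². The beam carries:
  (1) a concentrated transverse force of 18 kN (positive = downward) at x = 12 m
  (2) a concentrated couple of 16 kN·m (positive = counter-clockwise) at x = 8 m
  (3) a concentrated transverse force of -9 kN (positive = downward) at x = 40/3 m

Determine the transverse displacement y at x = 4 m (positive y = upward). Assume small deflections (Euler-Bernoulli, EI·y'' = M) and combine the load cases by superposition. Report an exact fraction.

Load 1 — point force P=18 kN at a=12 m (b=L-a=8):
  y_1 = -Pbx(L²-b²-x²)/(6LEI)  [x≤a] = -18·8·4·(20²-8²-4²)/(6·20·200000) = -24/3125 m
Load 2 — applied couple M₀=16 kN·m at a=8 m (b=L-a=12):
  y_2 = (M₀x³/(6L)+C₁x)/EI  [x≤a] with C₁=M₀(3b²-L²)/(6L)=64/15 = (16·4³/(6·20)+(64/15)·4)/200000 = 2/15625 m
Load 3 — point force P=-9 kN at a=40/3 m (b=L-a=20/3):
  y_3 = -Pbx(L²-b²-x²)/(6LEI)  [x≤a] = -(-9)·(20/3)·4·(20²-(20/3)²-4²)/(6·20·200000) = 191/56250 m
Superposition: y = Σ y_i = -1169/281250 m ≈ -0.004156 m

y(4) = -1169/281250 m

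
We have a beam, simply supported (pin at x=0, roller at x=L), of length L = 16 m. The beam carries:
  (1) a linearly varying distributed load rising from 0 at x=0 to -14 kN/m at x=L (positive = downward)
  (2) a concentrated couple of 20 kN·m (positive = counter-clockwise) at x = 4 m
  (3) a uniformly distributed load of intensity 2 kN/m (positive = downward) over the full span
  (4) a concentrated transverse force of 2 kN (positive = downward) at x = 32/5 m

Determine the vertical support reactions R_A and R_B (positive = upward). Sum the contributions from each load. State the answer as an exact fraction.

Load 1 — triangular load w₀=-14 kN/m (0→w₀ over full span):
  R_A = w₀L/6 = (-14)·16/6 = -112/3 kN
  R_B = w₀L/3 = (-14)·16/3 = -224/3 kN
Load 2 — applied couple M₀=20 kN·m at a=4 m (b=L-a=12):
  R_A = M₀/L = 20/16 = 5/4 kN
  R_B = -M₀/L = -20/16 = -5/4 kN
Load 3 — uniform load w=2 kN/m over full span:
  R_A = wL/2 = 2·16/2 = 16 kN
  R_B = wL/2 = 2·16/2 = 16 kN
Load 4 — point force P=2 kN at a=32/5 m (b=L-a=48/5):
  R_A = Pb/L = 2·(48/5)/16 = 6/5 kN
  R_B = Pa/L = 2·(32/5)/16 = 4/5 kN
Superposition: R_A = -1133/60 kN, R_B = -3547/60 kN

R_A = -1133/60 kN, R_B = -3547/60 kN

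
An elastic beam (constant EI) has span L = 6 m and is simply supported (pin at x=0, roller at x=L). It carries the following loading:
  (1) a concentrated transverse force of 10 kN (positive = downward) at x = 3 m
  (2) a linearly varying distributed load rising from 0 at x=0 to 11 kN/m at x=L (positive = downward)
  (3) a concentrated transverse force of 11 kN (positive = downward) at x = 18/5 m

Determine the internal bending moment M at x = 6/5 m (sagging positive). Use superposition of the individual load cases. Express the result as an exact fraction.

M(6/5) = 2994/125 kN·m

Load 1 — point force P=10 kN at a=3 m (b=L-a=3):
  M_1 = Pbx/L  [x≤a] = 10·3·(6/5)/6 = 6 kN·m
Load 2 — triangular load w₀=11 kN/m (0→w₀ over full span):
  M_2 = w₀Lx/6 - w₀x³/(6L) = 11·6·(6/5)/6 - 11·(6/5)³/(6·6) = 1584/125 kN·m
Load 3 — point force P=11 kN at a=18/5 m (b=L-a=12/5):
  M_3 = Pbx/L  [x≤a] = 11·(12/5)·(6/5)/6 = 132/25 kN·m
Superposition: M = Σ M_i = 2994/125 kN·m ≈ 23.952000 kN·m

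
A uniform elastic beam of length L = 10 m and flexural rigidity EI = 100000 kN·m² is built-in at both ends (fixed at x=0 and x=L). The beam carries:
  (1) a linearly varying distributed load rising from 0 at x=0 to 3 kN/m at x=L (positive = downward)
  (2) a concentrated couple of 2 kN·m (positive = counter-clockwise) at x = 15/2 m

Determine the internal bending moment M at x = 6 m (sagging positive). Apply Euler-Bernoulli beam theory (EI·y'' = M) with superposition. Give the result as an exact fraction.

Load 1 — triangular load w₀=3 kN/m (0→w₀ over full span):
  M_1 = 3w₀Lx/20 - w₀L²/30 - w₀x³/(6L) = 3·3·10·6/20 - 3·10²/30 - 3·6³/(6·10) = 31/5 kN·m
Load 2 — applied couple M₀=2 kN·m at a=15/2 m (b=L-a=5/2):
  M_2 = R_Ax - M_A  [x≤a] with R_A=9/40, M_A=5/8 = (9/40)·6 - (5/8) = 29/40 kN·m
Superposition: M = Σ M_i = 277/40 kN·m ≈ 6.925000 kN·m

M(6) = 277/40 kN·m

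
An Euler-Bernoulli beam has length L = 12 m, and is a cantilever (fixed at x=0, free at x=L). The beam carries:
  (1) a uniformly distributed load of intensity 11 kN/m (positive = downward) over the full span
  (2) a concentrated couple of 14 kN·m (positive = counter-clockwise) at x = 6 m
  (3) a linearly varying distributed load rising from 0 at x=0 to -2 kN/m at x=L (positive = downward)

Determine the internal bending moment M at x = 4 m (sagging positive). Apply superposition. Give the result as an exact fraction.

Load 1 — uniform load w=11 kN/m over full span:
  M_1 = -w(L-x)²/2 = -11·(12-4)²/2 = -352 kN·m
Load 2 — applied couple M₀=14 kN·m at a=6 m (b=L-a=6):
  M_2 = M₀  [x≤a] = 14 = 14 kN·m
Load 3 — triangular load w₀=-2 kN/m (0→w₀ over full span):
  M_3 = w₀Lx/2 - w₀L²/3 - w₀x³/(6L) = (-2)·12·4/2 - (-2)·12²/3 - (-2)·4³/(6·12) = 448/9 kN·m
Superposition: M = Σ M_i = -2594/9 kN·m ≈ -288.222222 kN·m

M(4) = -2594/9 kN·m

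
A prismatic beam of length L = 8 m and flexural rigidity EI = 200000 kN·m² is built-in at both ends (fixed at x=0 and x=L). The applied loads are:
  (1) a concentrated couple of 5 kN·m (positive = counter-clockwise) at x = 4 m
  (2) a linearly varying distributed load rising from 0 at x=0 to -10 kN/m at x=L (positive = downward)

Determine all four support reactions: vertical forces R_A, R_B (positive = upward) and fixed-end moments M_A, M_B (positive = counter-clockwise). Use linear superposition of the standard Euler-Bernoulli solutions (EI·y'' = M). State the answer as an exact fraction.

R_A = -177/16 kN, M_A = -241/12 kN·m, R_B = -463/16 kN, M_B = 133/4 kN·m

Load 1 — applied couple M₀=5 kN·m at a=4 m (b=L-a=4):
  R_A = 6M₀ab/L³ = 6·5·4·4/8³ = 15/16 kN
  M_A = M₀b(2a-b)/L² = 5·4·(2·4-4)/8² = 5/4 kN·m
  R_B = -6M₀ab/L³ = -6·5·4·4/8³ = -15/16 kN
  M_B = M₀a(2b-a)/L² = 5·4·(2·4-4)/8² = 5/4 kN·m
Load 2 — triangular load w₀=-10 kN/m (0→w₀ over full span):
  R_A = 3w₀L/20 = 3·(-10)·8/20 = -12 kN
  M_A = w₀L²/30 = (-10)·8²/30 = -64/3 kN·m
  R_B = 7w₀L/20 = 7·(-10)·8/20 = -28 kN
  M_B = -w₀L²/20 = -(-10)·8²/20 = 32 kN·m
Superposition: R_A = -177/16 kN, M_A = -241/12 kN·m, R_B = -463/16 kN, M_B = 133/4 kN·m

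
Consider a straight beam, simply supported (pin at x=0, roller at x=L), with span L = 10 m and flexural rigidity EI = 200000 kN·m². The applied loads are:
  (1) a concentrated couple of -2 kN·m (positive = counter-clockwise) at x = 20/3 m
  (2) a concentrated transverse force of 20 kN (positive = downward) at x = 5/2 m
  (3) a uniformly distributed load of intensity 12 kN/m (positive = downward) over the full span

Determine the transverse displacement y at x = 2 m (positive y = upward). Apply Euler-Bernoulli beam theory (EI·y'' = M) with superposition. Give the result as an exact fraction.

y(2) = -202063/36000000 m

Load 1 — applied couple M₀=-2 kN·m at a=20/3 m (b=L-a=10/3):
  y_1 = (M₀x³/(6L)+C₁x)/EI  [x≤a] with C₁=M₀(3b²-L²)/(6L)=20/9 = ((-2)·2³/(6·10)+(20/9)·2)/200000 = 47/2250000 m
Load 2 — point force P=20 kN at a=5/2 m (b=L-a=15/2):
  y_2 = -Pbx(L²-b²-x²)/(6LEI)  [x≤a] = -20·(15/2)·2·(10²-(15/2)²-2²)/(6·10·200000) = -159/160000 m
Load 3 — uniform load w=12 kN/m over full span:
  y_3 = -wx(L³-2Lx²+x³)/(24EI) = -12·2·(10³-2·10·2²+2³)/(24·200000) = -29/6250 m
Superposition: y = Σ y_i = -202063/36000000 m ≈ -0.005613 m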